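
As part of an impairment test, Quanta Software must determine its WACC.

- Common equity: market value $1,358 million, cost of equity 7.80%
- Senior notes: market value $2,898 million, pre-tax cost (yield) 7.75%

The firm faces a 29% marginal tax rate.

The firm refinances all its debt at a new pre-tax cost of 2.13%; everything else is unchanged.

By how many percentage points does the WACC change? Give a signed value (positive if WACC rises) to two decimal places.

-2.72 pp

Current WACC:
Total capital V = 1358 + 2898 = 4256.
Equity: weight = 1358/4256 = 0.3191; cost = 7.8%.
Senior notes: weight = 2898/4256 = 0.6809; after-tax cost = 7.75% × (1 − 29%) = 5.5025%.
WACC = 0.3191 × 7.8000% + 0.6809 × 5.5025% = 6.2356%.
After the change:
Total capital V = 1358 + 2898 = 4256.
Equity: weight = 1358/4256 = 0.3191; cost = 7.8%.
Senior notes: weight = 2898/4256 = 0.6809; after-tax cost = 2.13% × (1 − 29%) = 1.5123%.
WACC = 0.3191 × 7.8000% + 0.6809 × 1.5123% = 3.5186%.
Change in WACC = 3.5186% − 6.2356% = -2.7170 pp.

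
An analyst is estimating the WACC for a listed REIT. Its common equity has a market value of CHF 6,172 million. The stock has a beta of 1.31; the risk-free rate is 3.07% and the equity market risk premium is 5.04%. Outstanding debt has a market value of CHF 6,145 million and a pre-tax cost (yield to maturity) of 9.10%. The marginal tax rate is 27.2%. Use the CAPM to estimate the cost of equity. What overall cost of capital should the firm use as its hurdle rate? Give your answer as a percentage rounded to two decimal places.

8.15%

Cost of equity via CAPM: Re = 3.07% + 1.31 × 5.04% = 9.6724%.
Total capital V = 6172 + 6145 = 12317.
Equity: weight = 6172/12317 = 0.5011; cost = 9.6724%.
Debt: weight = 6145/12317 = 0.4989; after-tax cost = 9.1% × (1 − 27.2%) = 6.6248%.
WACC = 0.5011 × 9.6724% + 0.4989 × 6.6248% = 8.1519%.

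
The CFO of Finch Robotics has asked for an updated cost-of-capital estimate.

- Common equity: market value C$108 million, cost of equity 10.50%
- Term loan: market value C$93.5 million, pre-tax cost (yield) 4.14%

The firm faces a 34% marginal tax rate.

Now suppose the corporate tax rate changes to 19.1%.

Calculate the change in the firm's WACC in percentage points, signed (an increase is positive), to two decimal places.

+0.29 pp

Current WACC:
Total capital V = 108 + 93.5 = 201.5.
Equity: weight = 108/201.5 = 0.5360; cost = 10.5%.
Term loan: weight = 93.5/201.5 = 0.4640; after-tax cost = 4.14% × (1 − 34%) = 2.7324%.
WACC = 0.5360 × 10.5000% + 0.4640 × 2.7324% = 6.8957%.
After the change:
Total capital V = 108 + 93.5 = 201.5.
Equity: weight = 108/201.5 = 0.5360; cost = 10.5%.
Term loan: weight = 93.5/201.5 = 0.4640; after-tax cost = 4.14% × (1 − 19.1%) = 3.3493%.
WACC = 0.5360 × 10.5000% + 0.4640 × 3.3493% = 7.1819%.
Change in WACC = 7.1819% − 6.8957% = 0.2862 pp.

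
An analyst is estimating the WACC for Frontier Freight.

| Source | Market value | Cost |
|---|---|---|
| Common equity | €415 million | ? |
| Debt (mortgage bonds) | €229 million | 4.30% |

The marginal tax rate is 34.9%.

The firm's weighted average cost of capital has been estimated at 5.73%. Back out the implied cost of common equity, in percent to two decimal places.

Total capital V = 415 + 229 = 644.
Equity weight = 415/644 = 0.6444.
Mortgage bonds weight = 229/644 = 0.3556.
Debt contribution = 0.3556 × 4.3% × (1 − 34.9%) = 0.9954%.
Required equity contribution = 5.73% − 0.9954% = 4.7346%.
Re = 4.7346% / 0.6444 = 7.3472%.

7.35%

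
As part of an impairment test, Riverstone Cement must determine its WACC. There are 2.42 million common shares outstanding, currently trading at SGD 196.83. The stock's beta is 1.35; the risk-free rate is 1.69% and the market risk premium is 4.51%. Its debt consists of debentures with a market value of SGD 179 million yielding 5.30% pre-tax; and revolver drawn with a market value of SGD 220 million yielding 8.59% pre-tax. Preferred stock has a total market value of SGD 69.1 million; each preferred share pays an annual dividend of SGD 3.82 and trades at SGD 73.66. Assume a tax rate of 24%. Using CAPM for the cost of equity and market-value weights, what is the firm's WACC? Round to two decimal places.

Cost of equity via CAPM: Re = 1.69% + 1.35 × 4.51% = 7.7785%.
Cost of preferred: Rp = 3.82 / 73.66 = 5.1860%.
Market value of equity E = 196.83 × 2.42m = 476.3286m.
Total capital V = 476.3286 + 69.1 + 179 + 220 = 944.4286.
Equity: weight = 476.3286/944.4286 = 0.5044; cost = 7.7785%.
Preferred: weight = 69.1/944.4286 = 0.0732; cost = 5.186%.
Debentures: weight = 179/944.4286 = 0.1895; after-tax cost = 5.3% × (1 − 24%) = 4.0280%.
Revolver drawn: weight = 220/944.4286 = 0.2329; after-tax cost = 8.59% × (1 − 24%) = 6.5284%.
WACC = 0.5044 × 7.7785% + 0.0732 × 5.1860% + 0.1895 × 4.0280% + 0.2329 × 6.5284% = 6.5868%.

6.59%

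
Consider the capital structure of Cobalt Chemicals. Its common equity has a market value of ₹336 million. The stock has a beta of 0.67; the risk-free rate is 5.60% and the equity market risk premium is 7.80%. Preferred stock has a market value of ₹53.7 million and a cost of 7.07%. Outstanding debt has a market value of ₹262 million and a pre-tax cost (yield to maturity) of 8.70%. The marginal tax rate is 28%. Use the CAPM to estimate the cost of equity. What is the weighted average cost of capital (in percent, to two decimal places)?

Cost of equity via CAPM: Re = 5.6% + 0.67 × 7.8% = 10.8260%.
Total capital V = 336 + 53.7 + 262 = 651.7.
Equity: weight = 336/651.7 = 0.5156; cost = 10.826%.
Preferred: weight = 53.7/651.7 = 0.0824; cost = 7.07%.
Debt: weight = 262/651.7 = 0.4020; after-tax cost = 8.7% × (1 − 28%) = 6.2640%.
WACC = 0.5156 × 10.8260% + 0.0824 × 7.0700% + 0.4020 × 6.2640% = 8.6825%.

8.68%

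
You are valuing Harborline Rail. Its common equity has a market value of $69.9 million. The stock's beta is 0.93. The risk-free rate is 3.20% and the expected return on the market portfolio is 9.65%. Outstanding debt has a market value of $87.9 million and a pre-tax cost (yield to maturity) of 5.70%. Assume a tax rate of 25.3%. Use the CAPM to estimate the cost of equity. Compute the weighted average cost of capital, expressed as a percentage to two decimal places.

6.45%

Market risk premium = 9.65% − 3.2% = 6.45%.
Cost of equity via CAPM: Re = 3.2% + 0.93 × 6.45% = 9.1985%.
Total capital V = 69.9 + 87.9 = 157.8.
Equity: weight = 69.9/157.8 = 0.4430; cost = 9.1985%.
Debt: weight = 87.9/157.8 = 0.5570; after-tax cost = 5.7% × (1 − 25.3%) = 4.2579%.
WACC = 0.4430 × 9.1985% + 0.5570 × 4.2579% = 6.4464%.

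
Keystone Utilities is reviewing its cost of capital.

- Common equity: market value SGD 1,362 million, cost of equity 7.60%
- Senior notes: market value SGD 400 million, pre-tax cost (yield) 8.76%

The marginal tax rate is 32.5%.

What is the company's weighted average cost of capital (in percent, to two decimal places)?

Total capital V = 1362 + 400 = 1762.
Equity: weight = 1362/1762 = 0.7730; cost = 7.6%.
Senior notes: weight = 400/1762 = 0.2270; after-tax cost = 8.76% × (1 − 32.5%) = 5.9130%.
WACC = 0.7730 × 7.6000% + 0.2270 × 5.9130% = 7.2170%.

7.22%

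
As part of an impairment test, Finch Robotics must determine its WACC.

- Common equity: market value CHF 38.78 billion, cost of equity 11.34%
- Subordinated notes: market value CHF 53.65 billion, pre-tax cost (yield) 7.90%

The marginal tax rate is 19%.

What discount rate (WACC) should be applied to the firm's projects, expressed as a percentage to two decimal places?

8.47%

Total capital V = 38.78 + 53.65 = 92.43.
Equity: weight = 38.78/92.43 = 0.4196; cost = 11.34%.
Subordinated notes: weight = 53.65/92.43 = 0.5804; after-tax cost = 7.9% × (1 − 19%) = 6.3990%.
WACC = 0.4196 × 11.3400% + 0.5804 × 6.3990% = 8.4720%.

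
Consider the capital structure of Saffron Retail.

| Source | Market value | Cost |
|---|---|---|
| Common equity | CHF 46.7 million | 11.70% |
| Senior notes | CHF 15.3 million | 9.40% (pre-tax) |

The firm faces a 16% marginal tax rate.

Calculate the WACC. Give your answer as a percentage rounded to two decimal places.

Total capital V = 46.7 + 15.3 = 62.
Equity: weight = 46.7/62 = 0.7532; cost = 11.7%.
Senior notes: weight = 15.3/62 = 0.2468; after-tax cost = 9.4% × (1 − 16%) = 7.8960%.
WACC = 0.7532 × 11.7000% + 0.2468 × 7.8960% = 10.7613%.

10.76%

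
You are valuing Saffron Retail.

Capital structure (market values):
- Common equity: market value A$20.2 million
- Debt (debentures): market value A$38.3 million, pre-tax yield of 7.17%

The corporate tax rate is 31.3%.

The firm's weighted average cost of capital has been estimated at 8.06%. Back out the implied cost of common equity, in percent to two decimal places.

Total capital V = 20.2 + 38.3 = 58.5.
Equity weight = 20.2/58.5 = 0.3453.
Debentures weight = 38.3/58.5 = 0.6547.
Debt contribution = 0.6547 × 7.17% × (1 − 31.3%) = 3.2249%.
Required equity contribution = 8.06% − 3.2249% = 4.8351%.
Re = 4.8351% / 0.3453 = 14.0026%.

14.00%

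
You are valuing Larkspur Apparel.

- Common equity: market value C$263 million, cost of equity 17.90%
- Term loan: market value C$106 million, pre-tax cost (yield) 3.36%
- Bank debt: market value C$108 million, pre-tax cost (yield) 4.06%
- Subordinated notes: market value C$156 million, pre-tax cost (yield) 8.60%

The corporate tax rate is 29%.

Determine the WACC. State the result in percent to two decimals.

9.83%

Total capital V = 263 + 106 + 108 + 156 = 633.
Equity: weight = 263/633 = 0.4155; cost = 17.9%.
Term loan: weight = 106/633 = 0.1675; after-tax cost = 3.36% × (1 − 29%) = 2.3856%.
Bank debt: weight = 108/633 = 0.1706; after-tax cost = 4.06% × (1 − 29%) = 2.8826%.
Subordinated notes: weight = 156/633 = 0.2464; after-tax cost = 8.6% × (1 − 29%) = 6.1060%.
WACC = 0.4155 × 17.9000% + 0.1675 × 2.3856% + 0.1706 × 2.8826% + 0.2464 × 6.1060% = 9.8332%.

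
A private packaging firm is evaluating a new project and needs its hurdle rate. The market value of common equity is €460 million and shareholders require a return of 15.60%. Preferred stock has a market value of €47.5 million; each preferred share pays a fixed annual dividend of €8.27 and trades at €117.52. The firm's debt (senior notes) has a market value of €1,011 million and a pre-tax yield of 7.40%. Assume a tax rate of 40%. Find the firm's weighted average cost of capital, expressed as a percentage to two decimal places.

7.90%

Cost of preferred: Rp = 8.27 / 117.52 = 7.0371%.
Total capital V = 460 + 47.5 + 1011 = 1518.5.
Equity: weight = 460/1518.5 = 0.3029; cost = 15.6%.
Preferred: weight = 47.5/1518.5 = 0.0313; cost = 7.0371%.
Senior notes: weight = 1011/1518.5 = 0.6658; after-tax cost = 7.4% × (1 − 40%) = 4.4400%.
WACC = 0.3029 × 15.6000% + 0.0313 × 7.0371% + 0.6658 × 4.4400% = 7.9019%.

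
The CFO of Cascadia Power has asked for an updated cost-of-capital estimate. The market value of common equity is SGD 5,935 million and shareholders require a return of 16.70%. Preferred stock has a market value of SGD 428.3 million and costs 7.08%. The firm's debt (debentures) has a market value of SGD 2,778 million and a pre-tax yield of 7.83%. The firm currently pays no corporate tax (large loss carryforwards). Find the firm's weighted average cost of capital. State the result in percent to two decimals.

Total capital V = 5935 + 428.3 + 2778 = 9141.3.
Equity: weight = 5935/9141.3 = 0.6493; cost = 16.7%.
Preferred: weight = 428.3/9141.3 = 0.0469; cost = 7.08%.
Debentures: weight = 2778/9141.3 = 0.3039; after-tax cost = 7.83% × (1 − 0%) = 7.8300%.
WACC = 0.6493 × 16.7000% + 0.0469 × 7.0800% + 0.3039 × 7.8300% = 13.5537%.

13.55%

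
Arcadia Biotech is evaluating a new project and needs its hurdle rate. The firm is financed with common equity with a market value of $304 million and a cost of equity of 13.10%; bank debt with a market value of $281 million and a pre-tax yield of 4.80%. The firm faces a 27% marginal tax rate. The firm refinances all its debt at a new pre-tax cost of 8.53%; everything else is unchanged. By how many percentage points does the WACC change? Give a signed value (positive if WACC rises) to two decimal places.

Current WACC:
Total capital V = 304 + 281 = 585.
Equity: weight = 304/585 = 0.5197; cost = 13.1%.
Bank debt: weight = 281/585 = 0.4803; after-tax cost = 4.8% × (1 − 27%) = 3.5040%.
WACC = 0.5197 × 13.1000% + 0.4803 × 3.5040% = 8.4906%.
After the change:
Total capital V = 304 + 281 = 585.
Equity: weight = 304/585 = 0.5197; cost = 13.1%.
Bank debt: weight = 281/585 = 0.4803; after-tax cost = 8.53% × (1 − 27%) = 6.2269%.
WACC = 0.5197 × 13.1000% + 0.4803 × 6.2269% = 9.7986%.
Change in WACC = 9.7986% − 8.4906% = 1.3079 pp.

+1.31 pp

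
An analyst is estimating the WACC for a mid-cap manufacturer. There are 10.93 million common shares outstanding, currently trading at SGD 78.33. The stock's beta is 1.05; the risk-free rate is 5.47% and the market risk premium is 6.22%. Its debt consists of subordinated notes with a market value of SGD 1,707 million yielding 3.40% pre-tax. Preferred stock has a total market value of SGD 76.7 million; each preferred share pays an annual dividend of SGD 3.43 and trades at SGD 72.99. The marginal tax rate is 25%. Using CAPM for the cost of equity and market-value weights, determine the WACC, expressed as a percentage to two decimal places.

5.68%

Cost of equity via CAPM: Re = 5.47% + 1.05 × 6.22% = 12.0010%.
Cost of preferred: Rp = 3.43 / 72.99 = 4.6993%.
Market value of equity E = 78.33 × 10.93m = 856.1469m.
Total capital V = 856.1469 + 76.7 + 1707 = 2639.8469.
Equity: weight = 856.1469/2639.8469 = 0.3243; cost = 12.001%.
Preferred: weight = 76.7/2639.8469 = 0.0291; cost = 4.6993%.
Subordinated notes: weight = 1707/2639.8469 = 0.6466; after-tax cost = 3.4% × (1 − 25%) = 2.5500%.
WACC = 0.3243 × 12.0010% + 0.0291 × 4.6993% + 0.6466 × 2.5500% = 5.6776%.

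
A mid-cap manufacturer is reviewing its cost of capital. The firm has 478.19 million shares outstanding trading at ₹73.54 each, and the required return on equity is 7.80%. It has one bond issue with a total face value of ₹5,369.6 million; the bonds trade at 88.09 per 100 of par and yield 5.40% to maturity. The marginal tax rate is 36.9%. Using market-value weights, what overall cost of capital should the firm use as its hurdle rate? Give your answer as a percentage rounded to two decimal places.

7.28%

Market value of equity E = 73.54 × 478.19m = 35166.0926m. Market value of debt D = 5369.6m × 88.09/100 = 4730.08064m.
Total capital V = 35166.0926 + 4730.08064 = 39896.17324.
Equity: weight = 35166.0926/39896.17324 = 0.8814; cost = 7.8%.
Bonds outstanding: weight = 4730.08064/39896.17324 = 0.1186; after-tax cost = 5.4% × (1 − 36.9%) = 3.4074%.
WACC = 0.8814 × 7.8000% + 0.1186 × 3.4074% = 7.2792%.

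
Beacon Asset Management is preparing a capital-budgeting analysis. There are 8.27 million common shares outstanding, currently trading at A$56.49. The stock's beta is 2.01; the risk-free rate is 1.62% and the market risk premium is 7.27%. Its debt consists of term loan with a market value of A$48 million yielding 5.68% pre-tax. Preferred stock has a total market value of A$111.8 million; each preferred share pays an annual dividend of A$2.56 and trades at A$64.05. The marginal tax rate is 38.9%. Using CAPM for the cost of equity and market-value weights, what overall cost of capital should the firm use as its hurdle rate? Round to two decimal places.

13.07%

Cost of equity via CAPM: Re = 1.62% + 2.01 × 7.27% = 16.2327%.
Cost of preferred: Rp = 2.56 / 64.05 = 3.9969%.
Market value of equity E = 56.49 × 8.27m = 467.1723m.
Total capital V = 467.1723 + 111.8 + 48 = 626.9723.
Equity: weight = 467.1723/626.9723 = 0.7451; cost = 16.2327%.
Preferred: weight = 111.8/626.9723 = 0.1783; cost = 3.9969%.
Term loan: weight = 48/626.9723 = 0.0766; after-tax cost = 5.68% × (1 − 38.9%) = 3.4705%.
WACC = 0.7451 × 16.2327% + 0.1783 × 3.9969% + 0.0766 × 3.4705% = 13.0738%.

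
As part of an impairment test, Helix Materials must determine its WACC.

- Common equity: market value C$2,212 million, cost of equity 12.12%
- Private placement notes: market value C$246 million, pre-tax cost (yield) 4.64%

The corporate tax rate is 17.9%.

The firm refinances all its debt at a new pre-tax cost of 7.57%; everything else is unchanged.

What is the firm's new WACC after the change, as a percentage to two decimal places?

After the change:
Total capital V = 2212 + 246 = 2458.
Equity: weight = 2212/2458 = 0.8999; cost = 12.12%.
Private placement notes: weight = 246/2458 = 0.1001; after-tax cost = 7.57% × (1 − 17.9%) = 6.2150%.
WACC = 0.8999 × 12.1200% + 0.1001 × 6.2150% = 11.5290%.

11.53%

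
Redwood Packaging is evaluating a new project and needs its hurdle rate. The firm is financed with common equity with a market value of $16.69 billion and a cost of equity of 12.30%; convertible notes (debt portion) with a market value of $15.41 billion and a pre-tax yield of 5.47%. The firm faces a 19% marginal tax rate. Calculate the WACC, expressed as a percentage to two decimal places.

Total capital V = 16.69 + 15.41 = 32.1.
Equity: weight = 16.69/32.1 = 0.5199; cost = 12.3%.
Convertible notes (debt portion): weight = 15.41/32.1 = 0.4801; after-tax cost = 5.47% × (1 − 19%) = 4.4307%.
WACC = 0.5199 × 12.3000% + 0.4801 × 4.4307% = 8.5222%.

8.52%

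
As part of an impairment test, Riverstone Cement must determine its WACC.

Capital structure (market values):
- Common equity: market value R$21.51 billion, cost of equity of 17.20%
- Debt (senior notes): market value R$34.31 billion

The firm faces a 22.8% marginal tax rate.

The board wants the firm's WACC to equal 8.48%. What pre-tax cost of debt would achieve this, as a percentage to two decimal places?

Total capital V = 21.51 + 34.31 = 55.82.
Equity weight = 21.51/55.82 = 0.3853.
Senior notes weight = 34.31/55.82 = 0.6147.
Equity contribution = 0.3853 × 17.2% = 6.6279%.
Remaining for debt = 8.48% − 6.6279% = 1.8521%.
Rd × (1 − 22.8%) × 0.6147 = 1.8521%  ⇒  Rd = 3.9031%.

3.90%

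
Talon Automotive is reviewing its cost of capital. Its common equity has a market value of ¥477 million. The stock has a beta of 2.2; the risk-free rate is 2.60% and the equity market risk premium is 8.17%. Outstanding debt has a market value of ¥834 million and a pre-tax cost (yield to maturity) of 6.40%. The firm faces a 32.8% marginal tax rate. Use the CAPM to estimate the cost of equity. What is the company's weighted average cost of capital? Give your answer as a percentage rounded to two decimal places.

Cost of equity via CAPM: Re = 2.6% + 2.2 × 8.17% = 20.5740%.
Total capital V = 477 + 834 = 1311.
Equity: weight = 477/1311 = 0.3638; cost = 20.574%.
Debt: weight = 834/1311 = 0.6362; after-tax cost = 6.4% × (1 − 32.8%) = 4.3008%.
WACC = 0.3638 × 20.5740% + 0.6362 × 4.3008% = 10.2217%.

10.22%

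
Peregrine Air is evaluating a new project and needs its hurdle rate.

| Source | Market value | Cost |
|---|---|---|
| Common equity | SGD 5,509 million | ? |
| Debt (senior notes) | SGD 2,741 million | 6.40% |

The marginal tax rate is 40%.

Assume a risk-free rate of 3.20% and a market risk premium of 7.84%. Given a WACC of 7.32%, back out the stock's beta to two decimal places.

0.75

Total capital V = 5509 + 2741 = 8250.
Equity weight = 5509/8250 = 0.6678.
Senior notes weight = 2741/8250 = 0.3322.
Debt contribution = 0.3322 × 6.4% × (1 − 40%) = 1.2758%.
Required equity contribution = 7.32% − 1.2758% = 6.0442%  ⇒  Re = 9.0515%.
CAPM: 9.0515% = 3.2% + β × 7.84%  ⇒  β = 0.7464.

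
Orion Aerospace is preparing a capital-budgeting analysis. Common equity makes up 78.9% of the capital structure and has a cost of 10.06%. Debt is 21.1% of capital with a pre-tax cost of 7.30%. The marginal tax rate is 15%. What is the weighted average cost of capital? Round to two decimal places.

After-tax cost of debt = 7.3% × (1 − 15%) = 6.2050%.
WACC = 0.789 × 10.0600% + 0.211 × 6.2050% = 9.2466%.

9.25%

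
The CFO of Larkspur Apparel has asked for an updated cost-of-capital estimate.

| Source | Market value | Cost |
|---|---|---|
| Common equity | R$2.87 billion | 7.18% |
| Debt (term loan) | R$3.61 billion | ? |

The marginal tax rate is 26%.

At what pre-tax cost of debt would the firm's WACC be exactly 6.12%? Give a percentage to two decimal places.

7.13%

Total capital V = 2.87 + 3.61 = 6.48.
Equity weight = 2.87/6.48 = 0.4429.
Term loan weight = 3.61/6.48 = 0.5571.
Equity contribution = 0.4429 × 7.18% = 3.1800%.
Remaining for debt = 6.12% − 3.1800% = 2.9400%.
Rd × (1 − 26%) × 0.5571 = 2.9400%  ⇒  Rd = 7.1315%.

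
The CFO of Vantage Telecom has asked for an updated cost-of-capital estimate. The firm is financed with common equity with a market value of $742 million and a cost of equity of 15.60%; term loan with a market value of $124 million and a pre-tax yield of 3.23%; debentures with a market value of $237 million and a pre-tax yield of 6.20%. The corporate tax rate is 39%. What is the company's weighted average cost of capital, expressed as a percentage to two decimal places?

11.53%

Total capital V = 742 + 124 + 237 = 1103.
Equity: weight = 742/1103 = 0.6727; cost = 15.6%.
Term loan: weight = 124/1103 = 0.1124; after-tax cost = 3.23% × (1 − 39%) = 1.9703%.
Debentures: weight = 237/1103 = 0.2149; after-tax cost = 6.2% × (1 − 39%) = 3.7820%.
WACC = 0.6727 × 15.6000% + 0.1124 × 1.9703% + 0.2149 × 3.7820% = 11.5284%.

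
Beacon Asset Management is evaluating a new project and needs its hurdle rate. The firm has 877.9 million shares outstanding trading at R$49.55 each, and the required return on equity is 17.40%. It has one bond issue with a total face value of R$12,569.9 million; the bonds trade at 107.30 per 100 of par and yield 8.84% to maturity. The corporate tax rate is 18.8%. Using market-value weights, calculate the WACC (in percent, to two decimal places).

14.98%

Market value of equity E = 49.55 × 877.9m = 43499.945m. Market value of debt D = 12569.9m × 107.3/100 = 13487.5027m.
Total capital V = 43499.945 + 13487.5027 = 56987.4477.
Equity: weight = 43499.945/56987.4477 = 0.7633; cost = 17.4%.
Bonds outstanding: weight = 13487.5027/56987.4477 = 0.2367; after-tax cost = 8.84% × (1 − 18.8%) = 7.1781%.
WACC = 0.7633 × 17.4000% + 0.2367 × 7.1781% = 14.9807%.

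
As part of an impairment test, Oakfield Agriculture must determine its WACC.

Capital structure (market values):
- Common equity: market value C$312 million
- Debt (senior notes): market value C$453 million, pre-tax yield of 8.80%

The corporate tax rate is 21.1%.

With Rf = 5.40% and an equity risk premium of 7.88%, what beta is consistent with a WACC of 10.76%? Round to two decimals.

1.38

Total capital V = 312 + 453 = 765.
Equity weight = 312/765 = 0.4078.
Senior notes weight = 453/765 = 0.5922.
Debt contribution = 0.5922 × 8.8% × (1 − 21.1%) = 4.1115%.
Required equity contribution = 10.76% − 4.1115% = 6.6485%  ⇒  Re = 16.3017%.
CAPM: 16.3017% = 5.4% + β × 7.88%  ⇒  β = 1.3835.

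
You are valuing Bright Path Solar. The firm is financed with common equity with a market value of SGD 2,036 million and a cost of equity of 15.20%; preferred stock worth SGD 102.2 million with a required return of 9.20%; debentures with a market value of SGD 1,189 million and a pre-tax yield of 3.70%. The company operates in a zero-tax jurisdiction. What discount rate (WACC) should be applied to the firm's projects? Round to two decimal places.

10.91%

Total capital V = 2036 + 102.2 + 1189 = 3327.2.
Equity: weight = 2036/3327.2 = 0.6119; cost = 15.2%.
Preferred: weight = 102.2/3327.2 = 0.0307; cost = 9.2%.
Debentures: weight = 1189/3327.2 = 0.3574; after-tax cost = 3.7% × (1 − 0%) = 3.7000%.
WACC = 0.6119 × 15.2000% + 0.0307 × 9.2000% + 0.3574 × 3.7000% = 10.9061%.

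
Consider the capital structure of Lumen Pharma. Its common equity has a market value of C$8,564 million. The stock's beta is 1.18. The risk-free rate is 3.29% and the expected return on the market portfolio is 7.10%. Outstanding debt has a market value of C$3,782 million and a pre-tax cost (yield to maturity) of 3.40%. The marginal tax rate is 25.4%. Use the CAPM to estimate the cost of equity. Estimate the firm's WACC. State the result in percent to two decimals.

Market risk premium = 7.1% − 3.29% = 3.81%.
Cost of equity via CAPM: Re = 3.29% + 1.18 × 3.81% = 7.7858%.
Total capital V = 8564 + 3782 = 12346.
Equity: weight = 8564/12346 = 0.6937; cost = 7.7858%.
Debt: weight = 3782/12346 = 0.3063; after-tax cost = 3.4% × (1 − 25.4%) = 2.5364%.
WACC = 0.6937 × 7.7858% + 0.3063 × 2.5364% = 6.1777%.

6.18%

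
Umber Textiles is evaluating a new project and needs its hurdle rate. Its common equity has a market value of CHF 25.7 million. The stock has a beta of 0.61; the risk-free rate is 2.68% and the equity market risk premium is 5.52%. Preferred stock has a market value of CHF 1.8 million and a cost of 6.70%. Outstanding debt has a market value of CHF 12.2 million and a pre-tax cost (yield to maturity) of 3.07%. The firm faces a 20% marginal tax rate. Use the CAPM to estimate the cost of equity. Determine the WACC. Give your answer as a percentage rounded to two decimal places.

Cost of equity via CAPM: Re = 2.68% + 0.61 × 5.52% = 6.0472%.
Total capital V = 25.7 + 1.8 + 12.2 = 39.7.
Equity: weight = 25.7/39.7 = 0.6474; cost = 6.0472%.
Preferred: weight = 1.8/39.7 = 0.0453; cost = 6.7%.
Debt: weight = 12.2/39.7 = 0.3073; after-tax cost = 3.07% × (1 − 20%) = 2.4560%.
WACC = 0.6474 × 6.0472% + 0.0453 × 6.7000% + 0.3073 × 2.4560% = 4.9732%.

4.97%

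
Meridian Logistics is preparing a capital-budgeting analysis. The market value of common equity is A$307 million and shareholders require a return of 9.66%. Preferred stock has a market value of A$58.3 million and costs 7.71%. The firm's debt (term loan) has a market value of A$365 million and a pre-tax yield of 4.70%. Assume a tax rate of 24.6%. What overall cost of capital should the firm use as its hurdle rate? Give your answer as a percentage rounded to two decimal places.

Total capital V = 307 + 58.3 + 365 = 730.3.
Equity: weight = 307/730.3 = 0.4204; cost = 9.66%.
Preferred: weight = 58.3/730.3 = 0.0798; cost = 7.71%.
Term loan: weight = 365/730.3 = 0.4998; after-tax cost = 4.7% × (1 − 24.6%) = 3.5438%.
WACC = 0.4204 × 9.6600% + 0.0798 × 7.7100% + 0.4998 × 3.5438% = 6.4475%.

6.45%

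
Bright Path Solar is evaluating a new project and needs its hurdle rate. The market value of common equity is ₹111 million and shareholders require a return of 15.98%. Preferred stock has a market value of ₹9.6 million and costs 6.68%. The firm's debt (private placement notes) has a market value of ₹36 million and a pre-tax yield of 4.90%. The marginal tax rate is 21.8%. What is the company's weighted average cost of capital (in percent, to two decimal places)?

Total capital V = 111 + 9.6 + 36 = 156.6.
Equity: weight = 111/156.6 = 0.7088; cost = 15.98%.
Preferred: weight = 9.6/156.6 = 0.0613; cost = 6.68%.
Private placement notes: weight = 36/156.6 = 0.2299; after-tax cost = 4.9% × (1 − 21.8%) = 3.8318%.
WACC = 0.7088 × 15.9800% + 0.0613 × 6.6800% + 0.2299 × 3.8318% = 12.6172%.

12.62%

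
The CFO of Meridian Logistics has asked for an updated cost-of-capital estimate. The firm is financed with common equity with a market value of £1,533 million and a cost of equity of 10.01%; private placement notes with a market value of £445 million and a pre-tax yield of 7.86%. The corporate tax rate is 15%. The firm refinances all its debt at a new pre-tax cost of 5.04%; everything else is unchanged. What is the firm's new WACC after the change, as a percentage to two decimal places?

After the change:
Total capital V = 1533 + 445 = 1978.
Equity: weight = 1533/1978 = 0.7750; cost = 10.01%.
Private placement notes: weight = 445/1978 = 0.2250; after-tax cost = 5.04% × (1 − 15%) = 4.2840%.
WACC = 0.7750 × 10.0100% + 0.2250 × 4.2840% = 8.7218%.

8.72%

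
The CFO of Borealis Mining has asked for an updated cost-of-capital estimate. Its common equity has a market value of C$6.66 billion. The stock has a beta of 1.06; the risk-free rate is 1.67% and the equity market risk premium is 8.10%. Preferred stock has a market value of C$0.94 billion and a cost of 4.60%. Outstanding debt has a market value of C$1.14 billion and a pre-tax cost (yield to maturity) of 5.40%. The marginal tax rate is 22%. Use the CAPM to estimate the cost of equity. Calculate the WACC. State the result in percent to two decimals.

8.86%

Cost of equity via CAPM: Re = 1.67% + 1.06 × 8.1% = 10.2560%.
Total capital V = 6.66 + 0.94 + 1.14 = 8.74.
Equity: weight = 6.66/8.74 = 0.7620; cost = 10.256%.
Preferred: weight = 0.94/8.74 = 0.1076; cost = 4.6%.
Debt: weight = 1.14/8.74 = 0.1304; after-tax cost = 5.4% × (1 − 22%) = 4.2120%.
WACC = 0.7620 × 10.2560% + 0.1076 × 4.6000% + 0.1304 × 4.2120% = 8.8593%.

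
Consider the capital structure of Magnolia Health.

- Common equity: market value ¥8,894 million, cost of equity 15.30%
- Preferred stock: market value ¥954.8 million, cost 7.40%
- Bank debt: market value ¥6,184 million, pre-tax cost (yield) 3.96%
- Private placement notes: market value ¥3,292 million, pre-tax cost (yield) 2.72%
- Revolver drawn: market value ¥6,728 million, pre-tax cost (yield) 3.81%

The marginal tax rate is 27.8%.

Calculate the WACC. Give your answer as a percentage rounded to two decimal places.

Total capital V = 8894 + 954.8 + 6184 + 3292 + 6728 = 26052.8.
Equity: weight = 8894/26052.8 = 0.3414; cost = 15.3%.
Preferred: weight = 954.8/26052.8 = 0.0366; cost = 7.4%.
Bank debt: weight = 6184/26052.8 = 0.2374; after-tax cost = 3.96% × (1 − 27.8%) = 2.8591%.
Private placement notes: weight = 3292/26052.8 = 0.1264; after-tax cost = 2.72% × (1 − 27.8%) = 1.9638%.
Revolver drawn: weight = 6728/26052.8 = 0.2582; after-tax cost = 3.81% × (1 − 27.8%) = 2.7508%.
WACC = 0.3414 × 15.3000% + 0.0366 × 7.4000% + 0.2374 × 2.8591% + 0.1264 × 1.9638% + 0.2582 × 2.7508% = 7.1316%.

7.13%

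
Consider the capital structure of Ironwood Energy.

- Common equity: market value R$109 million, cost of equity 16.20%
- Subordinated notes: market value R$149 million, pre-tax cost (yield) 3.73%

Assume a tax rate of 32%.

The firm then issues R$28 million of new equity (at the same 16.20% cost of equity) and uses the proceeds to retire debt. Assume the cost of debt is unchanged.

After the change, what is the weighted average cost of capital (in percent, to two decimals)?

After the change:
Total capital V = 137 + 121 = 258.
Equity: weight = 137/258 = 0.5310; cost = 16.2%.
Subordinated notes: weight = 121/258 = 0.4690; after-tax cost = 3.73% × (1 − 32%) = 2.5364%.
WACC = 0.5310 × 16.2000% + 0.4690 × 2.5364% = 9.7919%.

9.79%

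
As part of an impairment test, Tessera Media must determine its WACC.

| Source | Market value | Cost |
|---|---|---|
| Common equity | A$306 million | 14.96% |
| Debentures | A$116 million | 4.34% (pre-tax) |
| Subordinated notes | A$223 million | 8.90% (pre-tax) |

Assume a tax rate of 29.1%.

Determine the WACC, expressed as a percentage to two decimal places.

Total capital V = 306 + 116 + 223 = 645.
Equity: weight = 306/645 = 0.4744; cost = 14.96%.
Debentures: weight = 116/645 = 0.1798; after-tax cost = 4.34% × (1 − 29.1%) = 3.0771%.
Subordinated notes: weight = 223/645 = 0.3457; after-tax cost = 8.9% × (1 − 29.1%) = 6.3101%.
WACC = 0.4744 × 14.9600% + 0.1798 × 3.0771% + 0.3457 × 6.3101% = 9.8323%.

9.83%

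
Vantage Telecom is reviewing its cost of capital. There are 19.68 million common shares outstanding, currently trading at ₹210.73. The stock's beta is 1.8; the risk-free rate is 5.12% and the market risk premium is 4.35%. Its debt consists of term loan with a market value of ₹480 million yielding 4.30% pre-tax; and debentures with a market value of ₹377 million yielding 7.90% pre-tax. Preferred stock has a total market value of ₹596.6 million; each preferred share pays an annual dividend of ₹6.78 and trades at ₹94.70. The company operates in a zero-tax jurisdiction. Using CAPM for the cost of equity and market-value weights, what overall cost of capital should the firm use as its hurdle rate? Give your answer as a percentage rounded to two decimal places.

11.25%

Cost of equity via CAPM: Re = 5.12% + 1.8 × 4.35% = 12.9500%.
Cost of preferred: Rp = 6.78 / 94.7 = 7.1595%.
Market value of equity E = 210.73 × 19.68m = 4147.1664m.
Total capital V = 4147.1664 + 596.6 + 480 + 377 = 5600.7664.
Equity: weight = 4147.1664/5600.7664 = 0.7405; cost = 12.95%.
Preferred: weight = 596.6/5600.7664 = 0.1065; cost = 7.1595%.
Term loan: weight = 480/5600.7664 = 0.0857; after-tax cost = 4.3% × (1 − 0%) = 4.3000%.
Debentures: weight = 377/5600.7664 = 0.0673; after-tax cost = 7.9% × (1 − 0%) = 7.9000%.
WACC = 0.7405 × 12.9500% + 0.1065 × 7.1595% + 0.0857 × 4.3000% + 0.0673 × 7.9000% = 11.2519%.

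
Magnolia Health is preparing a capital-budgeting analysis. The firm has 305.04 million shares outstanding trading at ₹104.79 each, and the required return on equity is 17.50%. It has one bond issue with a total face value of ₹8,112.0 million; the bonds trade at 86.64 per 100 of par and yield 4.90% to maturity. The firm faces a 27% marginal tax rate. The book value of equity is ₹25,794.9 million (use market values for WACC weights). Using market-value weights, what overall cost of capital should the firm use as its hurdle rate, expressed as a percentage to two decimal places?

14.99%

Market value of equity E = 104.79 × 305.04m = 31965.1416m. Market value of debt D = 8112m × 86.64/100 = 7028.2368m.
Total capital V = 31965.1416 + 7028.2368 = 38993.3784.
Equity: weight = 31965.1416/38993.3784 = 0.8198; cost = 17.5%.
Bonds outstanding: weight = 7028.2368/38993.3784 = 0.1802; after-tax cost = 4.9% × (1 − 27%) = 3.5770%.
WACC = 0.8198 × 17.5000% + 0.1802 × 3.5770% = 14.9905%.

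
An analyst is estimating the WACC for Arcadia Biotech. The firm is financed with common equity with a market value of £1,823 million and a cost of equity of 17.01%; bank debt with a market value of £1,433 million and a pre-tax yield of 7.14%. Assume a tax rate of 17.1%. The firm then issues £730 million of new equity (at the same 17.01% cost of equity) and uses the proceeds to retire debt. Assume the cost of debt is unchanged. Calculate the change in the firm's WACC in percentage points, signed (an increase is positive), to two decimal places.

Current WACC:
Total capital V = 1823 + 1433 = 3256.
Equity: weight = 1823/3256 = 0.5599; cost = 17.01%.
Bank debt: weight = 1433/3256 = 0.4401; after-tax cost = 7.14% × (1 − 17.1%) = 5.9191%.
WACC = 0.5599 × 17.0100% + 0.4401 × 5.9191% = 12.1288%.
After the change:
Total capital V = 2553 + 703 = 3256.
Equity: weight = 2553/3256 = 0.7841; cost = 17.01%.
Bank debt: weight = 703/3256 = 0.2159; after-tax cost = 7.14% × (1 − 17.1%) = 5.9191%.
WACC = 0.7841 × 17.0100% + 0.2159 × 5.9191% = 14.6154%.
Change in WACC = 14.6154% − 12.1288% = 2.4866 pp.

+2.49 pp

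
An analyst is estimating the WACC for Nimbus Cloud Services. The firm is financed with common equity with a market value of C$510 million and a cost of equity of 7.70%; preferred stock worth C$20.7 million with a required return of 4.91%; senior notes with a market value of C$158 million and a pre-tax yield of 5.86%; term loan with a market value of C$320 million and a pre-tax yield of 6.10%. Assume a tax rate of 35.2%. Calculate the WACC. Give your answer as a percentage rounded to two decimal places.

5.84%

Total capital V = 510 + 20.7 + 158 + 320 = 1008.7.
Equity: weight = 510/1008.7 = 0.5056; cost = 7.7%.
Preferred: weight = 20.7/1008.7 = 0.0205; cost = 4.91%.
Senior notes: weight = 158/1008.7 = 0.1566; after-tax cost = 5.86% × (1 − 35.2%) = 3.7973%.
Term loan: weight = 320/1008.7 = 0.3172; after-tax cost = 6.1% × (1 − 35.2%) = 3.9528%.
WACC = 0.5056 × 7.7000% + 0.0205 × 4.9100% + 0.1566 × 3.7973% + 0.3172 × 3.9528% = 5.8427%.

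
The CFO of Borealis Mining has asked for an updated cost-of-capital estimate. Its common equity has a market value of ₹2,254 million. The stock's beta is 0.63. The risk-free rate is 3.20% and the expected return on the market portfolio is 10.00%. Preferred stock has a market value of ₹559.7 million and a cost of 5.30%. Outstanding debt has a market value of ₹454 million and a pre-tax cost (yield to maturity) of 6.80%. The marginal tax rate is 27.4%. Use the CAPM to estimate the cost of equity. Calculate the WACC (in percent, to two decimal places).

6.76%

Market risk premium = 10.0% − 3.2% = 6.8%.
Cost of equity via CAPM: Re = 3.2% + 0.63 × 6.8% = 7.4840%.
Total capital V = 2254 + 559.7 + 454 = 3267.7.
Equity: weight = 2254/3267.7 = 0.6898; cost = 7.484%.
Preferred: weight = 559.7/3267.7 = 0.1713; cost = 5.3%.
Debt: weight = 454/3267.7 = 0.1389; after-tax cost = 6.8% × (1 − 27.4%) = 4.9368%.
WACC = 0.6898 × 7.4840% + 0.1713 × 5.3000% + 0.1389 × 4.9368% = 6.7560%.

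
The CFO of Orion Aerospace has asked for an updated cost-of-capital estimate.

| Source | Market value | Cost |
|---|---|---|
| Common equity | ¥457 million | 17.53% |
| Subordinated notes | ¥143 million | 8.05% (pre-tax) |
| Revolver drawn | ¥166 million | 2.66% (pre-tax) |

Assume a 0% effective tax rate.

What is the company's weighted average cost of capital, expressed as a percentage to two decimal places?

Total capital V = 457 + 143 + 166 = 766.
Equity: weight = 457/766 = 0.5966; cost = 17.53%.
Subordinated notes: weight = 143/766 = 0.1867; after-tax cost = 8.05% × (1 − 0%) = 8.0500%.
Revolver drawn: weight = 166/766 = 0.2167; after-tax cost = 2.66% × (1 − 0%) = 2.6600%.
WACC = 0.5966 × 17.5300% + 0.1867 × 8.0500% + 0.2167 × 2.6600% = 12.5378%.

12.54%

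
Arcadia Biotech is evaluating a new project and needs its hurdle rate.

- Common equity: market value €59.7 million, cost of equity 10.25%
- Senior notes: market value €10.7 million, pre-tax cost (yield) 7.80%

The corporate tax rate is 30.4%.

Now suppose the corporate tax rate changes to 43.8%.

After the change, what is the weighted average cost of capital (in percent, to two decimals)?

After the change:
Total capital V = 59.7 + 10.7 = 70.4.
Equity: weight = 59.7/70.4 = 0.8480; cost = 10.25%.
Senior notes: weight = 10.7/70.4 = 0.1520; after-tax cost = 7.8% × (1 − 43.8%) = 4.3836%.
WACC = 0.8480 × 10.2500% + 0.1520 × 4.3836% = 9.3584%.

9.36%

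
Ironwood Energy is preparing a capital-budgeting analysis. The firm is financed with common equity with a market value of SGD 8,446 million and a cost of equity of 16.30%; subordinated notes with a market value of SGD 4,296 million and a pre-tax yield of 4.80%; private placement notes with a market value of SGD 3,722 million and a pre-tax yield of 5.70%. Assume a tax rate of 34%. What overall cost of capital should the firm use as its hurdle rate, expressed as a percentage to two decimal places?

10.04%

Total capital V = 8446 + 4296 + 3722 = 16464.
Equity: weight = 8446/16464 = 0.5130; cost = 16.3%.
Subordinated notes: weight = 4296/16464 = 0.2609; after-tax cost = 4.8% × (1 − 34%) = 3.1680%.
Private placement notes: weight = 3722/16464 = 0.2261; after-tax cost = 5.7% × (1 − 34%) = 3.7620%.
WACC = 0.5130 × 16.3000% + 0.2609 × 3.1680% + 0.2261 × 3.7620% = 10.0390%.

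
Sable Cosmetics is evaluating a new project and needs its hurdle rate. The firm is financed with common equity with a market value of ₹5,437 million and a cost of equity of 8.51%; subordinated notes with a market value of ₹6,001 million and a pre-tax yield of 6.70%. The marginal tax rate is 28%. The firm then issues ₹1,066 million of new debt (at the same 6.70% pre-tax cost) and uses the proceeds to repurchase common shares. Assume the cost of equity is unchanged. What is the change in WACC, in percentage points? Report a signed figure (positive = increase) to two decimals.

Current WACC:
Total capital V = 5437 + 6001 = 11438.
Equity: weight = 5437/11438 = 0.4753; cost = 8.51%.
Subordinated notes: weight = 6001/11438 = 0.5247; after-tax cost = 6.7% × (1 − 28%) = 4.8240%.
WACC = 0.4753 × 8.5100% + 0.5247 × 4.8240% = 6.5761%.
After the change:
Total capital V = 4371 + 7067 = 11438.
Equity: weight = 4371/11438 = 0.3821; cost = 8.51%.
Subordinated notes: weight = 7067/11438 = 0.6179; after-tax cost = 6.7% × (1 − 28%) = 4.8240%.
WACC = 0.3821 × 8.5100% + 0.6179 × 4.8240% = 6.2326%.
Change in WACC = 6.2326% − 6.5761% = -0.3435 pp.

-0.34 pp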